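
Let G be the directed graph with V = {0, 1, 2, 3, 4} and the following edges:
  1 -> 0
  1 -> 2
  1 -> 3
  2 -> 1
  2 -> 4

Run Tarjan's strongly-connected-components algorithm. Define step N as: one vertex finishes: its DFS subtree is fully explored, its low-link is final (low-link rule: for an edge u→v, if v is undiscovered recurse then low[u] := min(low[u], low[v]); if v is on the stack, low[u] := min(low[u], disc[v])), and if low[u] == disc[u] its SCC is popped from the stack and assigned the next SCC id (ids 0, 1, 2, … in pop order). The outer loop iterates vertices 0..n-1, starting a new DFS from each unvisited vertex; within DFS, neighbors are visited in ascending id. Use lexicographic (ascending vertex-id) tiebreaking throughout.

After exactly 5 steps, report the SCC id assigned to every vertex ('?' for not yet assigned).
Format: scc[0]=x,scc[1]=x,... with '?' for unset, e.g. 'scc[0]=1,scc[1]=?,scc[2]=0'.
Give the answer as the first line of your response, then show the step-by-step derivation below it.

scc[0]=0,scc[1]=3,scc[2]=3,scc[3]=2,scc[4]=1

step 1: low=(low[0]=0,low[1]=?,low[2]=?,low[3]=?,low[4]=?); scc=(scc[0]=0,scc[1]=?,scc[2]=?,scc[3]=?,scc[4]=?)
step 2: low=(low[0]=0,low[1]=1,low[2]=1,low[3]=?,low[4]=3); scc=(scc[0]=0,scc[1]=?,scc[2]=?,scc[3]=?,scc[4]=1)
step 3: low=(low[0]=0,low[1]=1,low[2]=1,low[3]=?,low[4]=3); scc=(scc[0]=0,scc[1]=?,scc[2]=?,scc[3]=?,scc[4]=1)
step 4: low=(low[0]=0,low[1]=1,low[2]=1,low[3]=4,low[4]=3); scc=(scc[0]=0,scc[1]=?,scc[2]=?,scc[3]=2,scc[4]=1)
step 5: low=(low[0]=0,low[1]=1,low[2]=1,low[3]=4,low[4]=3); scc=(scc[0]=0,scc[1]=3,scc[2]=3,scc[3]=2,scc[4]=1)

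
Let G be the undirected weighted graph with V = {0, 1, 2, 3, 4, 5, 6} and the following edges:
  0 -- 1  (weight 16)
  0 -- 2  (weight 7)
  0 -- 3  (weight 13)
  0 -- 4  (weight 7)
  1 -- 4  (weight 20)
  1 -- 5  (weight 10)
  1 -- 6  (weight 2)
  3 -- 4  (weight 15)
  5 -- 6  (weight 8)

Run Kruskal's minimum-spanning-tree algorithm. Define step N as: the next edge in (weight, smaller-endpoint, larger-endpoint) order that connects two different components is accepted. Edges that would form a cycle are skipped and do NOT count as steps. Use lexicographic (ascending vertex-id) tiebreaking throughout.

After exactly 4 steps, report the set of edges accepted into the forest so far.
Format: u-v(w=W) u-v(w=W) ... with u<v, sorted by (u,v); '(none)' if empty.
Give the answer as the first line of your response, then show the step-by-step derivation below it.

0-2(w=7) 0-4(w=7) 1-6(w=2) 5-6(w=8)

step 1: add edge 1-6 (w=2); MST = {1-6(w=2)}
step 2: add edge 0-2 (w=7); MST = {0-2(w=7) 1-6(w=2)}
step 3: add edge 0-4 (w=7); MST = {0-2(w=7) 0-4(w=7) 1-6(w=2)}
step 4: add edge 5-6 (w=8); MST = {0-2(w=7) 0-4(w=7) 1-6(w=2) 5-6(w=8)}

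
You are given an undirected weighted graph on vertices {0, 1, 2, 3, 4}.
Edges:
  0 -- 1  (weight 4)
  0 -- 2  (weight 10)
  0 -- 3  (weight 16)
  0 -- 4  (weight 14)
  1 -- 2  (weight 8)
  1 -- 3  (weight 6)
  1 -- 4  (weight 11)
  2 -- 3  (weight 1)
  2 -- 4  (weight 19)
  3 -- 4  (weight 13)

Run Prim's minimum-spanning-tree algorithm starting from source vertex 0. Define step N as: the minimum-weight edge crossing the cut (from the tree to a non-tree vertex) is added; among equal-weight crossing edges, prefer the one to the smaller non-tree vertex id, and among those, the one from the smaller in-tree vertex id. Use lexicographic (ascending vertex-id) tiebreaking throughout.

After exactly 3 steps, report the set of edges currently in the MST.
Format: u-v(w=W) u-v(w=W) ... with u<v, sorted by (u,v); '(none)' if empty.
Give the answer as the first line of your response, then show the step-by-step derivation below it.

0-1(w=4) 1-3(w=6) 2-3(w=1)

step 1: add edge 0-1 (w=4); MST = {0-1(w=4)}
step 2: add edge 1-3 (w=6); MST = {0-1(w=4) 1-3(w=6)}
step 3: add edge 2-3 (w=1); MST = {0-1(w=4) 1-3(w=6) 2-3(w=1)}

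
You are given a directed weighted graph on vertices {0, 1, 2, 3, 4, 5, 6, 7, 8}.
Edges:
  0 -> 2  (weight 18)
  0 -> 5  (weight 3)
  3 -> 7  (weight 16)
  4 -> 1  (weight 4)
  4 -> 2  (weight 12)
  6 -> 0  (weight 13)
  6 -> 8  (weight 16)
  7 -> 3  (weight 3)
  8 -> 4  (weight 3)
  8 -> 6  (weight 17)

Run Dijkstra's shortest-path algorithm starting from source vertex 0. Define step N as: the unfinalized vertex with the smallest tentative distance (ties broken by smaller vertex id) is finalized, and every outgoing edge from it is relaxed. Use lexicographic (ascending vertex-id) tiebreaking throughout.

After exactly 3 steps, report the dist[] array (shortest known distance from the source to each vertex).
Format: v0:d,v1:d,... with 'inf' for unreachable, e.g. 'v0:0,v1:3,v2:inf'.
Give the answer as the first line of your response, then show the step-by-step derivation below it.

v0:0,v1:inf,v2:18,v3:inf,v4:inf,v5:3,v6:inf,v7:inf,v8:inf

step 1: dist = v0:0,v1:inf,v2:18,v3:inf,v4:inf,v5:3,v6:inf,v7:inf,v8:inf
step 2: dist = v0:0,v1:inf,v2:18,v3:inf,v4:inf,v5:3,v6:inf,v7:inf,v8:inf
step 3: dist = v0:0,v1:inf,v2:18,v3:inf,v4:inf,v5:3,v6:inf,v7:inf,v8:inf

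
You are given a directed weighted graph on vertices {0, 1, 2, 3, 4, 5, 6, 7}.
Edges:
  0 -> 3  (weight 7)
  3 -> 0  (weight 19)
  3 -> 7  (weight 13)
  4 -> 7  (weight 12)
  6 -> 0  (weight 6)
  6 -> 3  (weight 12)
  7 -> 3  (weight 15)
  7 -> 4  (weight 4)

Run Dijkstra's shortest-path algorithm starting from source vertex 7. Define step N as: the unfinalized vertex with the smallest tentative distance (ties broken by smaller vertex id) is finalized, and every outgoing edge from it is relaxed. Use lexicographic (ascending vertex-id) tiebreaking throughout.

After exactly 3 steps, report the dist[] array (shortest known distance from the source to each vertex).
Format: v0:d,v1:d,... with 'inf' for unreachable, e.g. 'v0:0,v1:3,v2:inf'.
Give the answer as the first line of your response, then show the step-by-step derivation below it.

v0:34,v1:inf,v2:inf,v3:15,v4:4,v5:inf,v6:inf,v7:0

step 1: dist = v0:inf,v1:inf,v2:inf,v3:15,v4:4,v5:inf,v6:inf,v7:0
step 2: dist = v0:inf,v1:inf,v2:inf,v3:15,v4:4,v5:inf,v6:inf,v7:0
step 3: dist = v0:34,v1:inf,v2:inf,v3:15,v4:4,v5:inf,v6:inf,v7:0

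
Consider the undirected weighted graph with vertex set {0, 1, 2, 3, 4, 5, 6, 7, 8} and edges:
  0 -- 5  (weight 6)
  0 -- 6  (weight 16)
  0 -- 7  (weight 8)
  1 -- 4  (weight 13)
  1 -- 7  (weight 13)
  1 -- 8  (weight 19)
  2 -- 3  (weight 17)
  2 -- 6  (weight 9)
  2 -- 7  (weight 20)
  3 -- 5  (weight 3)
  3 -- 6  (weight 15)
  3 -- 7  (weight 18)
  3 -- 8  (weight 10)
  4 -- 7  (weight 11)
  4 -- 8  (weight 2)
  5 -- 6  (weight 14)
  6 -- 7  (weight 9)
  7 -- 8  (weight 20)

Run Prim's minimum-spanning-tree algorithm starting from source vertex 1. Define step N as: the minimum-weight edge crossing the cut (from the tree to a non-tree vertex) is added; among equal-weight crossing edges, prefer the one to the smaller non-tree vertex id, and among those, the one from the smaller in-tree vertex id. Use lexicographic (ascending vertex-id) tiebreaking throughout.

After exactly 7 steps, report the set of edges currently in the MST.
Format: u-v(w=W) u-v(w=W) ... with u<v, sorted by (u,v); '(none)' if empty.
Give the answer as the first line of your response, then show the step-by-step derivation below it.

0-5(w=6) 0-7(w=8) 1-4(w=13) 3-5(w=3) 3-8(w=10) 4-8(w=2) 6-7(w=9)

step 1: add edge 1-4 (w=13); MST = {1-4(w=13)}
step 2: add edge 4-8 (w=2); MST = {1-4(w=13) 4-8(w=2)}
step 3: add edge 3-8 (w=10); MST = {1-4(w=13) 3-8(w=10) 4-8(w=2)}
step 4: add edge 3-5 (w=3); MST = {1-4(w=13) 3-5(w=3) 3-8(w=10) 4-8(w=2)}
step 5: add edge 0-5 (w=6); MST = {0-5(w=6) 1-4(w=13) 3-5(w=3) 3-8(w=10) 4-8(w=2)}
step 6: add edge 0-7 (w=8); MST = {0-5(w=6) 0-7(w=8) 1-4(w=13) 3-5(w=3) 3-8(w=10) 4-8(w=2)}
step 7: add edge 6-7 (w=9); MST = {0-5(w=6) 0-7(w=8) 1-4(w=13) 3-5(w=3) 3-8(w=10) 4-8(w=2) 6-7(w=9)}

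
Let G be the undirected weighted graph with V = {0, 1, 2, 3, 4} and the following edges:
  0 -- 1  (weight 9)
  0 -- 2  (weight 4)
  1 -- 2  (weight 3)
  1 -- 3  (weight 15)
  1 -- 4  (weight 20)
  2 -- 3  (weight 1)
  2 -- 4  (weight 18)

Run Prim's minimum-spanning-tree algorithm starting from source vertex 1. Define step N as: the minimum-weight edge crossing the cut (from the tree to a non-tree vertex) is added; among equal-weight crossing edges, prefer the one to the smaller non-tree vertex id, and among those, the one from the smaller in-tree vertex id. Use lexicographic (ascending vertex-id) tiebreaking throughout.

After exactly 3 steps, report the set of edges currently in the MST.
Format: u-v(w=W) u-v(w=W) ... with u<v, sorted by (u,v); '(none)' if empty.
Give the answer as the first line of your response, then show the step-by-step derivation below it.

0-2(w=4) 1-2(w=3) 2-3(w=1)

step 1: add edge 1-2 (w=3); MST = {1-2(w=3)}
step 2: add edge 2-3 (w=1); MST = {1-2(w=3) 2-3(w=1)}
step 3: add edge 0-2 (w=4); MST = {0-2(w=4) 1-2(w=3) 2-3(w=1)}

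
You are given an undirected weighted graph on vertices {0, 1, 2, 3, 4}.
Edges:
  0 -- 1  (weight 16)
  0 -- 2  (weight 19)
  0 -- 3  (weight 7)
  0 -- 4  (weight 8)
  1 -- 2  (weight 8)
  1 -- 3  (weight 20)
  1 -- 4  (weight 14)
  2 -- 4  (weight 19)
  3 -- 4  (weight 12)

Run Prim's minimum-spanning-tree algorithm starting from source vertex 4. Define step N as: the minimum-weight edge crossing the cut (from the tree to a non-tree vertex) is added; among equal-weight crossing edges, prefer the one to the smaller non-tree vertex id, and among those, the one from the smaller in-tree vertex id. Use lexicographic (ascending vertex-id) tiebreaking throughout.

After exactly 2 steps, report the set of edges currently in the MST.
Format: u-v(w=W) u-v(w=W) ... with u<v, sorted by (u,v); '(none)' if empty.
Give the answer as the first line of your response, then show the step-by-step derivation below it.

0-3(w=7) 0-4(w=8)

step 1: add edge 0-4 (w=8); MST = {0-4(w=8)}
step 2: add edge 0-3 (w=7); MST = {0-3(w=7) 0-4(w=8)}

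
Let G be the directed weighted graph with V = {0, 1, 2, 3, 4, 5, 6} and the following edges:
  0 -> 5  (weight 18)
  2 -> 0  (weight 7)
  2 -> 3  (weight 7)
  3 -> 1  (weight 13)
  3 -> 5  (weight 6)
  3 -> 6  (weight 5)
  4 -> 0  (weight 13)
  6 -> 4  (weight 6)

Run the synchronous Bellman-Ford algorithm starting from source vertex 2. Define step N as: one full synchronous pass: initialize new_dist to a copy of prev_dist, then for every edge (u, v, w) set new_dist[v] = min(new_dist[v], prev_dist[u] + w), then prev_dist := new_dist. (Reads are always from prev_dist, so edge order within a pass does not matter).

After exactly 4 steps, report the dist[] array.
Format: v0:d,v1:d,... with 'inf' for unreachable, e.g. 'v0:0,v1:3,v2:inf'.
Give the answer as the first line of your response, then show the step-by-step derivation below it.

v0:7,v1:20,v2:0,v3:7,v4:18,v5:13,v6:12

step 1: dist = v0:7,v1:inf,v2:0,v3:7,v4:inf,v5:inf,v6:inf
step 2: dist = v0:7,v1:20,v2:0,v3:7,v4:inf,v5:13,v6:12
step 3: dist = v0:7,v1:20,v2:0,v3:7,v4:18,v5:13,v6:12
step 4: dist = v0:7,v1:20,v2:0,v3:7,v4:18,v5:13,v6:12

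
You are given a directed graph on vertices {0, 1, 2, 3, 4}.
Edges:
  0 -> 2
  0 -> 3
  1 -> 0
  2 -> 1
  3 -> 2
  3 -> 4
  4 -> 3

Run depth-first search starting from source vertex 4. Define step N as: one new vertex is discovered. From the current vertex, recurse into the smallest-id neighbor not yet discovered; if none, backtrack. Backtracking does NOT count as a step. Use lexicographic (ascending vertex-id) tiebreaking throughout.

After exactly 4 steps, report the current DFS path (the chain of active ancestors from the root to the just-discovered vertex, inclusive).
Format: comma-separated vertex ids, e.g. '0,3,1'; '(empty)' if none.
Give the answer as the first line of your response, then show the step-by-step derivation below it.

4,3,2,1

step 1: discover 4; path=4; order=4
step 2: discover 3; path=4>3; order=4,3
step 3: discover 2; path=4>3>2; order=4,3,2
step 4: discover 1; path=4>3>2>1; order=4,3,2,1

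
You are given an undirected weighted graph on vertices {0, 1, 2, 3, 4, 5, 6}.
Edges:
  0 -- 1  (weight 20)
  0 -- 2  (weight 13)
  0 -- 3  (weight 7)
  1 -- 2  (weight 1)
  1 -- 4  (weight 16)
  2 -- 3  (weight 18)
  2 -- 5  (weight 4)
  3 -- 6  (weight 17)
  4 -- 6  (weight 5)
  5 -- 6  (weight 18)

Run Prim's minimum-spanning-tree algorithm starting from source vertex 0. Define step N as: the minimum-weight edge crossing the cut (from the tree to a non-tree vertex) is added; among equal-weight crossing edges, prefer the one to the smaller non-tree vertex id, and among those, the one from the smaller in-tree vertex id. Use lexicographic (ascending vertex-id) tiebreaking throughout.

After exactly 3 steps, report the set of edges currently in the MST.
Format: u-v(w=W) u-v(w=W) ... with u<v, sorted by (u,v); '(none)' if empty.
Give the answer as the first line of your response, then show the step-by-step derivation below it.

0-2(w=13) 0-3(w=7) 1-2(w=1)

step 1: add edge 0-3 (w=7); MST = {0-3(w=7)}
step 2: add edge 0-2 (w=13); MST = {0-2(w=13) 0-3(w=7)}
step 3: add edge 1-2 (w=1); MST = {0-2(w=13) 0-3(w=7) 1-2(w=1)}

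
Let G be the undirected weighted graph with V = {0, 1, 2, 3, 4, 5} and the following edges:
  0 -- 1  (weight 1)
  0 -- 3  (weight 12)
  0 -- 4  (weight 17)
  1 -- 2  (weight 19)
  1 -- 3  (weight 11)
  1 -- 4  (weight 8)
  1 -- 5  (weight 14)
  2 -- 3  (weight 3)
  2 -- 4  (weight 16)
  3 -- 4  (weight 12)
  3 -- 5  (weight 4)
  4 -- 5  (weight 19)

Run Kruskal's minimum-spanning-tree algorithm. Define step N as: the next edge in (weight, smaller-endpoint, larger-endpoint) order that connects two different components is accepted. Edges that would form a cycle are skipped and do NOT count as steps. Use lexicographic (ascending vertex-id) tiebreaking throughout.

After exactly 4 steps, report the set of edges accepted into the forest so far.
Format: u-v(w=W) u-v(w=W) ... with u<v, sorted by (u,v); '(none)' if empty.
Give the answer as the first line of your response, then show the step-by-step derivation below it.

0-1(w=1) 1-4(w=8) 2-3(w=3) 3-5(w=4)

step 1: add edge 0-1 (w=1); MST = {0-1(w=1)}
step 2: add edge 2-3 (w=3); MST = {0-1(w=1) 2-3(w=3)}
step 3: add edge 3-5 (w=4); MST = {0-1(w=1) 2-3(w=3) 3-5(w=4)}
step 4: add edge 1-4 (w=8); MST = {0-1(w=1) 1-4(w=8) 2-3(w=3) 3-5(w=4)}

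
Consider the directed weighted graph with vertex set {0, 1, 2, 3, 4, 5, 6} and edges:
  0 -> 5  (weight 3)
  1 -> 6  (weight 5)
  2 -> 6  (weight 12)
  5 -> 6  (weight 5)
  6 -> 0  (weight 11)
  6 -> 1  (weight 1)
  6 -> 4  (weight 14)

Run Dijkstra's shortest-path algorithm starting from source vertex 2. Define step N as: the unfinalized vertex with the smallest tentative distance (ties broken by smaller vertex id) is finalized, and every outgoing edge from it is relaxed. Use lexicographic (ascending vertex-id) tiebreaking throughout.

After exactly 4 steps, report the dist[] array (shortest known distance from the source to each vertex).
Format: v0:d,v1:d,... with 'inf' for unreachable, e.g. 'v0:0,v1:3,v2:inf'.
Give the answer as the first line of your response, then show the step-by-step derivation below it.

v0:23,v1:13,v2:0,v3:inf,v4:26,v5:26,v6:12

step 1: dist = v0:inf,v1:inf,v2:0,v3:inf,v4:inf,v5:inf,v6:12
step 2: dist = v0:23,v1:13,v2:0,v3:inf,v4:26,v5:inf,v6:12
step 3: dist = v0:23,v1:13,v2:0,v3:inf,v4:26,v5:inf,v6:12
step 4: dist = v0:23,v1:13,v2:0,v3:inf,v4:26,v5:26,v6:12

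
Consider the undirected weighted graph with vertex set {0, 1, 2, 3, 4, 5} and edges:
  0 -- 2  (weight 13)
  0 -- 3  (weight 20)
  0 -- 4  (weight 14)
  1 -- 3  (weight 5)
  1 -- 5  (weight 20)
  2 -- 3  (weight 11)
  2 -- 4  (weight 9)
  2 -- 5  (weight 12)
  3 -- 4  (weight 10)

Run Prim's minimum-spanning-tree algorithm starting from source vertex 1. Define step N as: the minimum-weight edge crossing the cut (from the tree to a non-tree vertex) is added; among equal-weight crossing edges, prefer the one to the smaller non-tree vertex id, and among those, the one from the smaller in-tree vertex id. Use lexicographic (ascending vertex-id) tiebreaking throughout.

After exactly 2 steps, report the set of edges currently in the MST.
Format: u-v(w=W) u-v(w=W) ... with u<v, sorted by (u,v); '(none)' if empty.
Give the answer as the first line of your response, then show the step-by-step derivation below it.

1-3(w=5) 3-4(w=10)

step 1: add edge 1-3 (w=5); MST = {1-3(w=5)}
step 2: add edge 3-4 (w=10); MST = {1-3(w=5) 3-4(w=10)}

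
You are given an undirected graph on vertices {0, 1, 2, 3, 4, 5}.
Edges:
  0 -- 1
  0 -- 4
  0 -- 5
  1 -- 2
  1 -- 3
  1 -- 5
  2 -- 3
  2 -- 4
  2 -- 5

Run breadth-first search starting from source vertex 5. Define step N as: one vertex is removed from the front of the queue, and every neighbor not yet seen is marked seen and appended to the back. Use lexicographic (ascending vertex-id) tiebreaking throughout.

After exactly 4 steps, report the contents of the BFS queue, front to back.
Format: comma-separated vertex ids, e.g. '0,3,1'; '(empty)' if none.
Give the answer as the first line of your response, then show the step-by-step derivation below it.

4,3

step 1: dequeue 5; queue=[0,1,2]; order=5
step 2: dequeue 0; queue=[1,2,4]; order=5,0
step 3: dequeue 1; queue=[2,4,3]; order=5,0,1
step 4: dequeue 2; queue=[4,3]; order=5,0,1,2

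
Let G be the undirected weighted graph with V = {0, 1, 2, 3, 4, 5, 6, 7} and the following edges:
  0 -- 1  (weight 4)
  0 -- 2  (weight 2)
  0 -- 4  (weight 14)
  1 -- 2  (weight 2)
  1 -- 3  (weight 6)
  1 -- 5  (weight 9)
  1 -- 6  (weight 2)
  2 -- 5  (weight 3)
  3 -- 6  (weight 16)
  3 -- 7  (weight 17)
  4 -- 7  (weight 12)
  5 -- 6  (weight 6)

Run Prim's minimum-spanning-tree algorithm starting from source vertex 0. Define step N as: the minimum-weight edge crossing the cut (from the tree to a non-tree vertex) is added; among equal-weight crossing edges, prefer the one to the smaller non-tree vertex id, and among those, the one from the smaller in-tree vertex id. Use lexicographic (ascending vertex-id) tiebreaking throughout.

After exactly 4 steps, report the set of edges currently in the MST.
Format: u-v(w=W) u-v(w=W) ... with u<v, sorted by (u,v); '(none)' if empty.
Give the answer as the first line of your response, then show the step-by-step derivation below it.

0-2(w=2) 1-2(w=2) 1-6(w=2) 2-5(w=3)

step 1: add edge 0-2 (w=2); MST = {0-2(w=2)}
step 2: add edge 1-2 (w=2); MST = {0-2(w=2) 1-2(w=2)}
step 3: add edge 1-6 (w=2); MST = {0-2(w=2) 1-2(w=2) 1-6(w=2)}
step 4: add edge 2-5 (w=3); MST = {0-2(w=2) 1-2(w=2) 1-6(w=2) 2-5(w=3)}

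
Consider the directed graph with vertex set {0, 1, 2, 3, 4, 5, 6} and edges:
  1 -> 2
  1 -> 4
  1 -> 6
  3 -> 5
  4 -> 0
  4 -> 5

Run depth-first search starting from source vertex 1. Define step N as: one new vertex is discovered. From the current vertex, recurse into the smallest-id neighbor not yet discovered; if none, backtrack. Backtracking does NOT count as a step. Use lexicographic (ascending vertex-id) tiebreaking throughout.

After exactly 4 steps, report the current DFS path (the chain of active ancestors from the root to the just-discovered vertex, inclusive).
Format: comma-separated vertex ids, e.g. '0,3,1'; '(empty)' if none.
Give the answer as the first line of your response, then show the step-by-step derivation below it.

1,4,0

step 1: discover 1; path=1; order=1
step 2: discover 2; path=1>2; order=1,2
step 3: discover 4; path=1>4; order=1,2,4
step 4: discover 0; path=1>4>0; order=1,2,4,0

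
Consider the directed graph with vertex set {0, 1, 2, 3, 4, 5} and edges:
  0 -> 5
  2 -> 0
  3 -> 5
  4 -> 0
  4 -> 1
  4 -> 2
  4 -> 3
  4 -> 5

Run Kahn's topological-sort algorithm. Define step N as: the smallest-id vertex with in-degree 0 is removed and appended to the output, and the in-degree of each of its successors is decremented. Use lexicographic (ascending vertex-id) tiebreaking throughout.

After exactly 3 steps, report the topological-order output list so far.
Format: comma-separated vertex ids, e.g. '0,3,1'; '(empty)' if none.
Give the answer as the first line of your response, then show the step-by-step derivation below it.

4,1,2

step 1: output 4; order=[4]; indeg=(1,0,0,0,0,2)
step 2: output 1; order=[4,1]; indeg=(1,0,0,0,0,2)
step 3: output 2; order=[4,1,2]; indeg=(0,0,0,0,0,2)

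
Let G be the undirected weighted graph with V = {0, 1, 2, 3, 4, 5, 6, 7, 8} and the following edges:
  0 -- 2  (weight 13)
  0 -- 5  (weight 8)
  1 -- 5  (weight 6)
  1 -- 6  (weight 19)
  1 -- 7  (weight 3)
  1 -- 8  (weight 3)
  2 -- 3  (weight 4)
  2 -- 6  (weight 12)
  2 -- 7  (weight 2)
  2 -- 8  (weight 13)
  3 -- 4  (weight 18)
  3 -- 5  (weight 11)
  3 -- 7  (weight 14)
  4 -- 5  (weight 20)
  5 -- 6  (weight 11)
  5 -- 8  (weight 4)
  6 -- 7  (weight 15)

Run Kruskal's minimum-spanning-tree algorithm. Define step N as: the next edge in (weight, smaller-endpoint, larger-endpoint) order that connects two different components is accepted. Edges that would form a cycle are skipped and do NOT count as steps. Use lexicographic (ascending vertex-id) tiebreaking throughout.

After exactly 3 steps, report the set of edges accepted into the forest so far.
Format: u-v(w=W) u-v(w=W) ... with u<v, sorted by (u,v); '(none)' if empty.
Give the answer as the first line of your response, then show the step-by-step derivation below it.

1-7(w=3) 1-8(w=3) 2-7(w=2)

step 1: add edge 2-7 (w=2); MST = {2-7(w=2)}
step 2: add edge 1-7 (w=3); MST = {1-7(w=3) 2-7(w=2)}
step 3: add edge 1-8 (w=3); MST = {1-7(w=3) 1-8(w=3) 2-7(w=2)}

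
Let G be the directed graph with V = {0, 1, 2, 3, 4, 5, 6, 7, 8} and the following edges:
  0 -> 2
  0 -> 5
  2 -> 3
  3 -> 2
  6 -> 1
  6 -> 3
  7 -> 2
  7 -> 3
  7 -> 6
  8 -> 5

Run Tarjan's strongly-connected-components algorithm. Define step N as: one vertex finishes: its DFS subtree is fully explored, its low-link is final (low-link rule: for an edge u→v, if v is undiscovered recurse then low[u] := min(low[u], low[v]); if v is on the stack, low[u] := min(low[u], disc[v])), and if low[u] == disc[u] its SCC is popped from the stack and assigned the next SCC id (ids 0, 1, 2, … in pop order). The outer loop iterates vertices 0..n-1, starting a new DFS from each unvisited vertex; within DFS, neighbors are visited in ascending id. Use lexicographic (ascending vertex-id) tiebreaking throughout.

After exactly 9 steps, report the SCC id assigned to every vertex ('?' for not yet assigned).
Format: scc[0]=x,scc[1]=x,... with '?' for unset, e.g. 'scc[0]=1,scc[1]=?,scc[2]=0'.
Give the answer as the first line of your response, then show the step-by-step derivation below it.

scc[0]=2,scc[1]=3,scc[2]=0,scc[3]=0,scc[4]=4,scc[5]=1,scc[6]=5,scc[7]=6,scc[8]=7

step 1: low=(low[0]=0,low[1]=?,low[2]=1,low[3]=1,low[4]=?,low[5]=?,low[6]=?,low[7]=?,low[8]=?); scc=(scc[0]=?,scc[1]=?,scc[2]=?,scc[3]=?,scc[4]=?,scc[5]=?,scc[6]=?,scc[7]=?,scc[8]=?)
step 2: low=(low[0]=0,low[1]=?,low[2]=1,low[3]=1,low[4]=?,low[5]=?,low[6]=?,low[7]=?,low[8]=?); scc=(scc[0]=?,scc[1]=?,scc[2]=0,scc[3]=0,scc[4]=?,scc[5]=?,scc[6]=?,scc[7]=?,scc[8]=?)
step 3: low=(low[0]=0,low[1]=?,low[2]=1,low[3]=1,low[4]=?,low[5]=3,low[6]=?,low[7]=?,low[8]=?); scc=(scc[0]=?,scc[1]=?,scc[2]=0,scc[3]=0,scc[4]=?,scc[5]=1,scc[6]=?,scc[7]=?,scc[8]=?)
step 4: low=(low[0]=0,low[1]=?,low[2]=1,low[3]=1,low[4]=?,low[5]=3,low[6]=?,low[7]=?,low[8]=?); scc=(scc[0]=2,scc[1]=?,scc[2]=0,scc[3]=0,scc[4]=?,scc[5]=1,scc[6]=?,scc[7]=?,scc[8]=?)
step 5: low=(low[0]=0,low[1]=4,low[2]=1,low[3]=1,low[4]=?,low[5]=3,low[6]=?,low[7]=?,low[8]=?); scc=(scc[0]=2,scc[1]=3,scc[2]=0,scc[3]=0,scc[4]=?,scc[5]=1,scc[6]=?,scc[7]=?,scc[8]=?)
step 6: low=(low[0]=0,low[1]=4,low[2]=1,low[3]=1,low[4]=5,low[5]=3,low[6]=?,low[7]=?,low[8]=?); scc=(scc[0]=2,scc[1]=3,scc[2]=0,scc[3]=0,scc[4]=4,scc[5]=1,scc[6]=?,scc[7]=?,scc[8]=?)
step 7: low=(low[0]=0,low[1]=4,low[2]=1,low[3]=1,low[4]=5,low[5]=3,low[6]=6,low[7]=?,low[8]=?); scc=(scc[0]=2,scc[1]=3,scc[2]=0,scc[3]=0,scc[4]=4,scc[5]=1,scc[6]=5,scc[7]=?,scc[8]=?)
step 8: low=(low[0]=0,low[1]=4,low[2]=1,low[3]=1,low[4]=5,low[5]=3,low[6]=6,low[7]=7,low[8]=?); scc=(scc[0]=2,scc[1]=3,scc[2]=0,scc[3]=0,scc[4]=4,scc[5]=1,scc[6]=5,scc[7]=6,scc[8]=?)
step 9: low=(low[0]=0,low[1]=4,low[2]=1,low[3]=1,low[4]=5,low[5]=3,low[6]=6,low[7]=7,low[8]=8); scc=(scc[0]=2,scc[1]=3,scc[2]=0,scc[3]=0,scc[4]=4,scc[5]=1,scc[6]=5,scc[7]=6,scc[8]=7)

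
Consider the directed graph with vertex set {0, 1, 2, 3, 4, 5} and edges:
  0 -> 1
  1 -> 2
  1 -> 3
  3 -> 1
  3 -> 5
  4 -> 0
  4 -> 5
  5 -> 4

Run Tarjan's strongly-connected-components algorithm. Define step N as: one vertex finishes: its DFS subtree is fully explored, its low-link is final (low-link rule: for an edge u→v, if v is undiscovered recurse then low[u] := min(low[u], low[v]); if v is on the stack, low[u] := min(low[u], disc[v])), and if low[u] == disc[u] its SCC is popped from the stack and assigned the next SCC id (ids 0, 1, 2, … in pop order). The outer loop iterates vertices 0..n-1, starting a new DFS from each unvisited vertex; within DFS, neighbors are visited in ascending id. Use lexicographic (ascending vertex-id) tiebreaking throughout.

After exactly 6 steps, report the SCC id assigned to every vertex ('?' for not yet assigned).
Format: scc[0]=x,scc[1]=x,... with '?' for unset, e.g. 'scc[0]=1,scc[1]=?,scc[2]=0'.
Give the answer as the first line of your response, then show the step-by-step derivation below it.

scc[0]=1,scc[1]=1,scc[2]=0,scc[3]=1,scc[4]=1,scc[5]=1

step 1: low=(low[0]=0,low[1]=1,low[2]=2,low[3]=?,low[4]=?,low[5]=?); scc=(scc[0]=?,scc[1]=?,scc[2]=0,scc[3]=?,scc[4]=?,scc[5]=?)
step 2: low=(low[0]=0,low[1]=1,low[2]=2,low[3]=1,low[4]=0,low[5]=4); scc=(scc[0]=?,scc[1]=?,scc[2]=0,scc[3]=?,scc[4]=?,scc[5]=?)
step 3: low=(low[0]=0,low[1]=1,low[2]=2,low[3]=1,low[4]=0,low[5]=0); scc=(scc[0]=?,scc[1]=?,scc[2]=0,scc[3]=?,scc[4]=?,scc[5]=?)
step 4: low=(low[0]=0,low[1]=1,low[2]=2,low[3]=0,low[4]=0,low[5]=0); scc=(scc[0]=?,scc[1]=?,scc[2]=0,scc[3]=?,scc[4]=?,scc[5]=?)
step 5: low=(low[0]=0,low[1]=0,low[2]=2,low[3]=0,low[4]=0,low[5]=0); scc=(scc[0]=?,scc[1]=?,scc[2]=0,scc[3]=?,scc[4]=?,scc[5]=?)
step 6: low=(low[0]=0,low[1]=0,low[2]=2,low[3]=0,low[4]=0,low[5]=0); scc=(scc[0]=1,scc[1]=1,scc[2]=0,scc[3]=1,scc[4]=1,scc[5]=1)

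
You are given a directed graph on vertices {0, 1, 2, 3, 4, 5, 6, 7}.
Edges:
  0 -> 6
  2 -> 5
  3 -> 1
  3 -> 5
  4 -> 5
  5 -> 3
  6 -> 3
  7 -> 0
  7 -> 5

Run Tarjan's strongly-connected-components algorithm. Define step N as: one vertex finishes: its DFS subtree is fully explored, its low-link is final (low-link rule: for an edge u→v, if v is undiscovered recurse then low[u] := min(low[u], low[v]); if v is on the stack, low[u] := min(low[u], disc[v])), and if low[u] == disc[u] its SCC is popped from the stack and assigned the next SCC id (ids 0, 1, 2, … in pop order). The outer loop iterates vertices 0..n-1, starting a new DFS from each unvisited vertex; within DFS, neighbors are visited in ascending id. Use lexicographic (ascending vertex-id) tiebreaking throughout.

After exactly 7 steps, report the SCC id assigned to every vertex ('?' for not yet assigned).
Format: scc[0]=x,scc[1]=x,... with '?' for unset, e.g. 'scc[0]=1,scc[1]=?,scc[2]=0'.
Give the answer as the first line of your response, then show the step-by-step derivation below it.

scc[0]=3,scc[1]=0,scc[2]=4,scc[3]=1,scc[4]=5,scc[5]=1,scc[6]=2,scc[7]=?

step 1: low=(low[0]=0,low[1]=3,low[2]=?,low[3]=2,low[4]=?,low[5]=?,low[6]=1,low[7]=?); scc=(scc[0]=?,scc[1]=0,scc[2]=?,scc[3]=?,scc[4]=?,scc[5]=?,scc[6]=?,scc[7]=?)
step 2: low=(low[0]=0,low[1]=3,low[2]=?,low[3]=2,low[4]=?,low[5]=2,low[6]=1,low[7]=?); scc=(scc[0]=?,scc[1]=0,scc[2]=?,scc[3]=?,scc[4]=?,scc[5]=?,scc[6]=?,scc[7]=?)
step 3: low=(low[0]=0,low[1]=3,low[2]=?,low[3]=2,low[4]=?,low[5]=2,low[6]=1,low[7]=?); scc=(scc[0]=?,scc[1]=0,scc[2]=?,scc[3]=1,scc[4]=?,scc[5]=1,scc[6]=?,scc[7]=?)
step 4: low=(low[0]=0,low[1]=3,low[2]=?,low[3]=2,low[4]=?,low[5]=2,low[6]=1,low[7]=?); scc=(scc[0]=?,scc[1]=0,scc[2]=?,scc[3]=1,scc[4]=?,scc[5]=1,scc[6]=2,scc[7]=?)
step 5: low=(low[0]=0,low[1]=3,low[2]=?,low[3]=2,low[4]=?,low[5]=2,low[6]=1,low[7]=?); scc=(scc[0]=3,scc[1]=0,scc[2]=?,scc[3]=1,scc[4]=?,scc[5]=1,scc[6]=2,scc[7]=?)
step 6: low=(low[0]=0,low[1]=3,low[2]=5,low[3]=2,low[4]=?,low[5]=2,low[6]=1,low[7]=?); scc=(scc[0]=3,scc[1]=0,scc[2]=4,scc[3]=1,scc[4]=?,scc[5]=1,scc[6]=2,scc[7]=?)
step 7: low=(low[0]=0,low[1]=3,low[2]=5,low[3]=2,low[4]=6,low[5]=2,low[6]=1,low[7]=?); scc=(scc[0]=3,scc[1]=0,scc[2]=4,scc[3]=1,scc[4]=5,scc[5]=1,scc[6]=2,scc[7]=?)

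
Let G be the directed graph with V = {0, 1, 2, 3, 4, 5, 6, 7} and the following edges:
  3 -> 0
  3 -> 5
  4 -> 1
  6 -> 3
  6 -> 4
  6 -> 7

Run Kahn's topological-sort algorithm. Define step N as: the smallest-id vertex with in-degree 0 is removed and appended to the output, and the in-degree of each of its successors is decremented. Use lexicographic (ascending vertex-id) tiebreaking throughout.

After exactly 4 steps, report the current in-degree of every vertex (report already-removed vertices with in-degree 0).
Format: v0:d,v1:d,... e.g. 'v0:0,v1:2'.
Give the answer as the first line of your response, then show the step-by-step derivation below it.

v0:0,v1:1,v2:0,v3:0,v4:0,v5:0,v6:0,v7:0

step 1: output 2; order=[2]; indeg=(1,1,0,1,1,1,0,1)
step 2: output 6; order=[2,6]; indeg=(1,1,0,0,0,1,0,0)
step 3: output 3; order=[2,6,3]; indeg=(0,1,0,0,0,0,0,0)
step 4: output 0; order=[2,6,3,0]; indeg=(0,1,0,0,0,0,0,0)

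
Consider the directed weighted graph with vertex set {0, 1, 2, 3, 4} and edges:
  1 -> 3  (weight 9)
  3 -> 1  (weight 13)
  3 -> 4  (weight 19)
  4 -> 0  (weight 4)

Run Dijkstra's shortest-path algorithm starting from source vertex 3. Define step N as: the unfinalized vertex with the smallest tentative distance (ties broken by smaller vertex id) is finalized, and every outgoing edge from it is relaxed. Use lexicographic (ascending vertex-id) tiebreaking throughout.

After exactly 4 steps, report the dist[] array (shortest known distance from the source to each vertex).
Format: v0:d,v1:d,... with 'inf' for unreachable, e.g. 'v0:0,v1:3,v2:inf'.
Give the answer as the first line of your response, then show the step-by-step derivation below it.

v0:23,v1:13,v2:inf,v3:0,v4:19

step 1: dist = v0:inf,v1:13,v2:inf,v3:0,v4:19
step 2: dist = v0:inf,v1:13,v2:inf,v3:0,v4:19
step 3: dist = v0:23,v1:13,v2:inf,v3:0,v4:19
step 4: dist = v0:23,v1:13,v2:inf,v3:0,v4:19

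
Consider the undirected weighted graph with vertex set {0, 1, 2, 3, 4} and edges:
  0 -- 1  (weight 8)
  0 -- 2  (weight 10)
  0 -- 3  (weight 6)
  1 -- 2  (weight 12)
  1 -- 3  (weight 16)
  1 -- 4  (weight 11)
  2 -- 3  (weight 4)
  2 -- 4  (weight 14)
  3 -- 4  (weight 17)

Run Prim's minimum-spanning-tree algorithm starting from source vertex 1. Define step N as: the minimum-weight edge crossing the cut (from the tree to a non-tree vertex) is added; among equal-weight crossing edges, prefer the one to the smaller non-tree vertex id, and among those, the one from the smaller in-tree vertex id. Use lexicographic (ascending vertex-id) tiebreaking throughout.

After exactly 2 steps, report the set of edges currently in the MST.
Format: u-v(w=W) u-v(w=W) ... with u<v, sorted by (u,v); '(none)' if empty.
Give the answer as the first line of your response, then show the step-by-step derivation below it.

0-1(w=8) 0-3(w=6)

step 1: add edge 0-1 (w=8); MST = {0-1(w=8)}
step 2: add edge 0-3 (w=6); MST = {0-1(w=8) 0-3(w=6)}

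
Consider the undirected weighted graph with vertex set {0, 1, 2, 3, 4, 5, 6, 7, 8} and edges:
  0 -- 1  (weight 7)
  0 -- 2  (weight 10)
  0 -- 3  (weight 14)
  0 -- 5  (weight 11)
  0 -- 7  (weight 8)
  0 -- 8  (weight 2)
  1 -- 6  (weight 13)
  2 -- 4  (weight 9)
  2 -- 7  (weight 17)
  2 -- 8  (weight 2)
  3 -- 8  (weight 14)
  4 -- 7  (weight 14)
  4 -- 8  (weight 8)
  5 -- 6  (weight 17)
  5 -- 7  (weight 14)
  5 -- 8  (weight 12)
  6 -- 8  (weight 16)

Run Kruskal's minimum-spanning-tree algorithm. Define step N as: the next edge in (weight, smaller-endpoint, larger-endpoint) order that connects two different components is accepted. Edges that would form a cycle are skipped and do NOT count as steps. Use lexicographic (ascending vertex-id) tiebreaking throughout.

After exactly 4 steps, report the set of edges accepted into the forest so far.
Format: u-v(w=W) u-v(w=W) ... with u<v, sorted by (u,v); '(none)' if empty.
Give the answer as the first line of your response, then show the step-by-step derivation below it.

0-1(w=7) 0-7(w=8) 0-8(w=2) 2-8(w=2)

step 1: add edge 0-8 (w=2); MST = {0-8(w=2)}
step 2: add edge 2-8 (w=2); MST = {0-8(w=2) 2-8(w=2)}
step 3: add edge 0-1 (w=7); MST = {0-1(w=7) 0-8(w=2) 2-8(w=2)}
step 4: add edge 0-7 (w=8); MST = {0-1(w=7) 0-7(w=8) 0-8(w=2) 2-8(w=2)}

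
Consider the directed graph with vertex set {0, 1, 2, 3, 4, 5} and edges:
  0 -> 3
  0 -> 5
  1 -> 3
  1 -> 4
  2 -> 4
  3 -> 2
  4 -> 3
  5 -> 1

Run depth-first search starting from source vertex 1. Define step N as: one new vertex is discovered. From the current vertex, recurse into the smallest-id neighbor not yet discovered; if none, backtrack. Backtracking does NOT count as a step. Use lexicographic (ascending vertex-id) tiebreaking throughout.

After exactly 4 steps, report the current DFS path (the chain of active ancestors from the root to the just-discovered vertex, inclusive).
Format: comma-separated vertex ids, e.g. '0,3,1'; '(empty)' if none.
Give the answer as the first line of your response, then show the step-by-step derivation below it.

1,3,2,4

step 1: discover 1; path=1; order=1
step 2: discover 3; path=1>3; order=1,3
step 3: discover 2; path=1>3>2; order=1,3,2
step 4: discover 4; path=1>3>2>4; order=1,3,2,4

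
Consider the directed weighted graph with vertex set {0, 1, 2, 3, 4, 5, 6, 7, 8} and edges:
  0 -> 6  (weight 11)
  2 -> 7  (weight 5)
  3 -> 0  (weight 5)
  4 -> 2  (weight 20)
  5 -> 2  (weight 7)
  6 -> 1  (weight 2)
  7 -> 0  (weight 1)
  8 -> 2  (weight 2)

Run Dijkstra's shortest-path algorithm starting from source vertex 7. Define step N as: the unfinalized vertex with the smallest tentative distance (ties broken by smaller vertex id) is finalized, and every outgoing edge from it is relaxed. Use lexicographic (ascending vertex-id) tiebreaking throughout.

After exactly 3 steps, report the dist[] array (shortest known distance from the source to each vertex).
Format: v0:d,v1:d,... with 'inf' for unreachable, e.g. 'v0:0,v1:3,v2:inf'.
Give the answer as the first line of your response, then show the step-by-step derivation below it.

v0:1,v1:14,v2:inf,v3:inf,v4:inf,v5:inf,v6:12,v7:0,v8:inf

step 1: dist = v0:1,v1:inf,v2:inf,v3:inf,v4:inf,v5:inf,v6:inf,v7:0,v8:inf
step 2: dist = v0:1,v1:inf,v2:inf,v3:inf,v4:inf,v5:inf,v6:12,v7:0,v8:inf
step 3: dist = v0:1,v1:14,v2:inf,v3:inf,v4:inf,v5:inf,v6:12,v7:0,v8:inf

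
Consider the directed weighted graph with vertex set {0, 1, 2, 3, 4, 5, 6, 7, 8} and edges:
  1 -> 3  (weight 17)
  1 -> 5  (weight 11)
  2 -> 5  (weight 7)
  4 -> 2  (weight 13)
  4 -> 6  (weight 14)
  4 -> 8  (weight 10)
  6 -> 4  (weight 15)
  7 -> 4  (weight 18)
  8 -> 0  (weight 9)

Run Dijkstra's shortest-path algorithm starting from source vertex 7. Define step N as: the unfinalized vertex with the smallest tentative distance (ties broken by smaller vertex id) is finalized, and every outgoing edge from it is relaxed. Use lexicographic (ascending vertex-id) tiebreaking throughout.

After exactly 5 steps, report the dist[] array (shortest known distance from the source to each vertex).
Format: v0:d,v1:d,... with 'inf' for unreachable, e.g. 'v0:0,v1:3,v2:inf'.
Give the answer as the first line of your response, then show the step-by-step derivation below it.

v0:37,v1:inf,v2:31,v3:inf,v4:18,v5:38,v6:32,v7:0,v8:28

step 1: dist = v0:inf,v1:inf,v2:inf,v3:inf,v4:18,v5:inf,v6:inf,v7:0,v8:inf
step 2: dist = v0:inf,v1:inf,v2:31,v3:inf,v4:18,v5:inf,v6:32,v7:0,v8:28
step 3: dist = v0:37,v1:inf,v2:31,v3:inf,v4:18,v5:inf,v6:32,v7:0,v8:28
step 4: dist = v0:37,v1:inf,v2:31,v3:inf,v4:18,v5:38,v6:32,v7:0,v8:28
step 5: dist = v0:37,v1:inf,v2:31,v3:inf,v4:18,v5:38,v6:32,v7:0,v8:28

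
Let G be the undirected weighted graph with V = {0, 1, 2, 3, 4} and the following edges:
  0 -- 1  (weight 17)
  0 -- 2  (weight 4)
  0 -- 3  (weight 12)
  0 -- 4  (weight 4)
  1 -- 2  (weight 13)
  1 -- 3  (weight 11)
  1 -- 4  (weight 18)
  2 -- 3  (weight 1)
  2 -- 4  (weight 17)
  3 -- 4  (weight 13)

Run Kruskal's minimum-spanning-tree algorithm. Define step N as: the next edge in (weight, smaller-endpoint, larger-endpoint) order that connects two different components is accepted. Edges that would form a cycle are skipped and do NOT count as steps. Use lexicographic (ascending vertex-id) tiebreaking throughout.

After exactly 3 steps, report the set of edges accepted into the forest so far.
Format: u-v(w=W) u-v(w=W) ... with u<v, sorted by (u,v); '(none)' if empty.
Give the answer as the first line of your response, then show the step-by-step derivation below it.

0-2(w=4) 0-4(w=4) 2-3(w=1)

step 1: add edge 2-3 (w=1); MST = {2-3(w=1)}
step 2: add edge 0-2 (w=4); MST = {0-2(w=4) 2-3(w=1)}
step 3: add edge 0-4 (w=4); MST = {0-2(w=4) 0-4(w=4) 2-3(w=1)}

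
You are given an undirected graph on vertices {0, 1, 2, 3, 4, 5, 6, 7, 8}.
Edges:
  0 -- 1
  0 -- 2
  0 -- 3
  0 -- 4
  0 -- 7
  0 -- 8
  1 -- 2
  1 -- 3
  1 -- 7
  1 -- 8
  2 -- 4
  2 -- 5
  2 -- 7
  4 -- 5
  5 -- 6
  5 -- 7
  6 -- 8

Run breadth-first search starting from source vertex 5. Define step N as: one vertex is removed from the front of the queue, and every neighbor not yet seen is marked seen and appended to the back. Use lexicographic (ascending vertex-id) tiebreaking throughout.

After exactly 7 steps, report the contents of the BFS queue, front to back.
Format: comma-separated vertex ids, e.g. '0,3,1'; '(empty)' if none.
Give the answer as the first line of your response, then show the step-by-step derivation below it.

8,3

step 1: dequeue 5; queue=[2,4,6,7]; order=5
step 2: dequeue 2; queue=[4,6,7,0,1]; order=5,2
step 3: dequeue 4; queue=[6,7,0,1]; order=5,2,4
step 4: dequeue 6; queue=[7,0,1,8]; order=5,2,4,6
step 5: dequeue 7; queue=[0,1,8]; order=5,2,4,6,7
step 6: dequeue 0; queue=[1,8,3]; order=5,2,4,6,7,0
step 7: dequeue 1; queue=[8,3]; order=5,2,4,6,7,0,1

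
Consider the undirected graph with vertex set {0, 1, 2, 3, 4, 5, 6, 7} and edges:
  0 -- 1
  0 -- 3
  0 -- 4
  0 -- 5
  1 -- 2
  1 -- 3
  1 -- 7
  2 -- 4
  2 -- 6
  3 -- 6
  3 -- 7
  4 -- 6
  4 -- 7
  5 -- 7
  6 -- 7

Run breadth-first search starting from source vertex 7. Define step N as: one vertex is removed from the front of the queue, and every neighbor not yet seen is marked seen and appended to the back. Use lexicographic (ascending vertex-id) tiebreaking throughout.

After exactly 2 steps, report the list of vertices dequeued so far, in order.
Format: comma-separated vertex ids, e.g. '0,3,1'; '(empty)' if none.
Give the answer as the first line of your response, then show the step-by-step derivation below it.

7,1

step 1: dequeue 7; queue=[1,3,4,5,6]; order=7
step 2: dequeue 1; queue=[3,4,5,6,0,2]; order=7,1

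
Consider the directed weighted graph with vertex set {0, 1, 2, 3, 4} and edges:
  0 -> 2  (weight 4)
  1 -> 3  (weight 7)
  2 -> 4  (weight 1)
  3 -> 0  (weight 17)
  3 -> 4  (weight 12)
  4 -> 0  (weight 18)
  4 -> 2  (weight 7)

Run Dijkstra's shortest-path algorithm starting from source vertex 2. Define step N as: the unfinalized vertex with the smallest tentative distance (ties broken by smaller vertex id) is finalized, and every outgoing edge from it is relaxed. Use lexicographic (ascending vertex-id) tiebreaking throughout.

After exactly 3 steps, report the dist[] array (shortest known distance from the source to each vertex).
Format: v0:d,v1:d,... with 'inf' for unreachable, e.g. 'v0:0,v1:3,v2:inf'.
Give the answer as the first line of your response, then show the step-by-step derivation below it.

v0:19,v1:inf,v2:0,v3:inf,v4:1

step 1: dist = v0:inf,v1:inf,v2:0,v3:inf,v4:1
step 2: dist = v0:19,v1:inf,v2:0,v3:inf,v4:1
step 3: dist = v0:19,v1:inf,v2:0,v3:inf,v4:1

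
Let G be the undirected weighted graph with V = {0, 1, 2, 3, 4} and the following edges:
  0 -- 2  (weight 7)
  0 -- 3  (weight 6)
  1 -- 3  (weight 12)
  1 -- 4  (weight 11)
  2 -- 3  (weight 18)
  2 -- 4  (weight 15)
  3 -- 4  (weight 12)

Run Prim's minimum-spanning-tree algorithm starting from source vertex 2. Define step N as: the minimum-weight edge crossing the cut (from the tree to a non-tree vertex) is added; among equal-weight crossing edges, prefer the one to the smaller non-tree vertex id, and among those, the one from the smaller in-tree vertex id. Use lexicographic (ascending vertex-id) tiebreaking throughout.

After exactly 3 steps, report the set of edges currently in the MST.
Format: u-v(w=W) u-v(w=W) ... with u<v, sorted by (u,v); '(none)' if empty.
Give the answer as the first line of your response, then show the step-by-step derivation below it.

0-2(w=7) 0-3(w=6) 1-3(w=12)

step 1: add edge 0-2 (w=7); MST = {0-2(w=7)}
step 2: add edge 0-3 (w=6); MST = {0-2(w=7) 0-3(w=6)}
step 3: add edge 1-3 (w=12); MST = {0-2(w=7) 0-3(w=6) 1-3(w=12)}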